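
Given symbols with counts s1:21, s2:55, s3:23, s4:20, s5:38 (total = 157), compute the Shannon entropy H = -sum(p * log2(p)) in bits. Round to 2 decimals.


Computing entropy H = -sum(p_i * log2(p_i)):
  s1: p = 21/157 = 0.1338, -p*log2(p) = 0.3882
  s2: p = 55/157 = 0.3503, -p*log2(p) = 0.5301
  s3: p = 23/157 = 0.1465, -p*log2(p) = 0.4060
  s4: p = 20/157 = 0.1274, -p*log2(p) = 0.3787
  s5: p = 38/157 = 0.2420, -p*log2(p) = 0.4954
H = sum of terms = 2.1984
Rounded to 2 decimals: 2.20

2.20


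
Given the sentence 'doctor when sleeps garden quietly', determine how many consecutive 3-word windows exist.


Word trigrams from [5] words:
  Trigram 1: (doctor when sleeps)
  Trigram 2: (when sleeps garden)
  Trigram 3: (sleeps garden quietly)
Total word trigrams: 5 - 2 = 3

3


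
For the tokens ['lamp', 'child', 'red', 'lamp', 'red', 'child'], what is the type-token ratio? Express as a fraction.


Tokens: 6
Unique types: ('child', 'lamp', 'red') = 3
TTR = 3/6
Simplify: divide both by 3 -> 1/2
TTR = 1/2

1/2


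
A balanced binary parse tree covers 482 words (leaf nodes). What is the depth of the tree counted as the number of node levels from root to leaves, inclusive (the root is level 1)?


In a balanced binary tree with n leaves the deepest leaf is ceil(log2(n)) edges below the root,
so counting node levels inclusive of root and leaves gives ceil(log2(n)) + 1 levels.
log2(482) = 8.9129
ceil(8.9129) = 9
levels = 9 + 1 = 10

10


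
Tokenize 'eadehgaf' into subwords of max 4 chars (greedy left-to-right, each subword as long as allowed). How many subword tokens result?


'eadehgaf' has 8 characters.
Chunking with max size 4:
  Chunk 1: 'eade' (positions 0-3)
  Chunk 2: 'hgaf' (positions 4-7)
Total chunks: ceil(8 / 4) = 2

2


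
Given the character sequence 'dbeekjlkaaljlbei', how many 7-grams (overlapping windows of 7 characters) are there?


String 'dbeekjlkaaljlbei' has length L = 16.
Number of overlapping n-grams = L - n + 1
Substituting: 16 - 7 + 1 = 10

10


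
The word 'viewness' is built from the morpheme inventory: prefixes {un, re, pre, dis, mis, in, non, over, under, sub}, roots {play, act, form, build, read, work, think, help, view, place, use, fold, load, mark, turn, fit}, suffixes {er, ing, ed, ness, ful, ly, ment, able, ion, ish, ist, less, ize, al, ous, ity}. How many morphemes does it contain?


Segmenting 'viewness' against the inventory:
  'view' -> root (morpheme 1)
  'ness' -> suffix (morpheme 2)
Total morphemes: 2

2


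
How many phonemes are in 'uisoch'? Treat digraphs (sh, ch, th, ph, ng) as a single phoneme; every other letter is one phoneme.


Parsing 'uisoch' greedily, digraphs first:
  'u' -> vowel phoneme (phonemes so far: 1)
  'i' -> vowel phoneme (phonemes so far: 2)
  's' -> consonant phoneme (phonemes so far: 3)
  'o' -> vowel phoneme (phonemes so far: 4)
  'ch' -> digraph (1 consonant phoneme) (phonemes so far: 5)
Total phonemes: 5

5


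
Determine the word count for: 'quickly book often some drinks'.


Counting words by splitting on spaces:
  Word 1: 'quickly'
  Word 2: 'book'
  Word 3: 'often'
  Word 4: 'some'
  Word 5: 'drinks'
Total words: 5

5


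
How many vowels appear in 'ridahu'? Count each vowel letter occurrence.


Scanning each character of 'ridahu':
  Position 1: 'r' -> consonant (running count: 0)
  Position 2: 'i' -> vowel (running count: 1)
  Position 3: 'd' -> consonant (running count: 1)
  Position 4: 'a' -> vowel (running count: 2)
  Position 5: 'h' -> consonant (running count: 2)
  Position 6: 'u' -> vowel (running count: 3)
Total vowels: 3

3


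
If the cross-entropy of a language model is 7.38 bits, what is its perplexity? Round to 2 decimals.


Perplexity formula: PP = 2^H
H = 7.38
PP = 2^7.38
Decompose: 2^7.38 = 2^7 * 2^0.38
2^7 = 128, 2^0.38 ~ 1.3013419
PP ~ 128 * 1.3013419 = 166.5717632
Rounded to 2 decimals: 166.57

166.57


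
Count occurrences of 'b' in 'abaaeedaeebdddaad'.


Scanning 'abaaeedaeebdddaad' for 'b':
  Position 1: 'b' -> MATCH (count: 1)
  Position 10: 'b' -> MATCH (count: 2)
Total occurrences of 'b': 2

2


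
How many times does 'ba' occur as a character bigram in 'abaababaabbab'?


Scanning 'abaababaabbab' for bigram 'ba':
  Position 0: 'ab' -> no
  Position 1: 'ba' -> MATCH
  Position 2: 'aa' -> no
  Position 3: 'ab' -> no
  Position 4: 'ba' -> MATCH
  Position 5: 'ab' -> no
  Position 6: 'ba' -> MATCH
  Position 7: 'aa' -> no
  Position 8: 'ab' -> no
  Position 9: 'bb' -> no
  Position 10: 'ba' -> MATCH
  Position 11: 'ab' -> no
Total matches: 4

4


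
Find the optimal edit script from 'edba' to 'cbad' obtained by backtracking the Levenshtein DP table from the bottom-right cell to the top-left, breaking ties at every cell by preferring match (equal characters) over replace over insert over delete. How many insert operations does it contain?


Edit distance = 3. Backtracking from cell (4, 4) with preference match > replace > insert > delete,
then listing the resulting alignment 'edba' -> 'cbad' left to right:
  Step 1: delete 'e'
  Step 2: replace d->c
  Step 3: keep 'b'
  Step 4: keep 'a'
  Step 5: insert 'd' [insertion #1]
Total insertions: 1

1


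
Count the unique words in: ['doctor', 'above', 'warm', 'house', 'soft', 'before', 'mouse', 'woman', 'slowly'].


Listing all tokens and tracking unique types:
  Token 1: 'doctor' -> NEW (unique so far: 1)
  Token 2: 'above' -> NEW (unique so far: 2)
  Token 3: 'warm' -> NEW (unique so far: 3)
  Token 4: 'house' -> NEW (unique so far: 4)
  Token 5: 'soft' -> NEW (unique so far: 5)
  Token 6: 'before' -> NEW (unique so far: 6)
  Token 7: 'mouse' -> NEW (unique so far: 7)
  Token 8: 'woman' -> NEW (unique so far: 8)
  Token 9: 'slowly' -> NEW (unique so far: 9)
Unique types: ('above', 'before', 'doctor', 'house', 'mouse', 'slowly', 'soft', 'warm', 'woman')
Vocabulary size: 9

9


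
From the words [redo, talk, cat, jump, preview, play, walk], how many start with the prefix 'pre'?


Checking each word for prefix 'pre':
  'redo' -> no (count: 0)
  'talk' -> no (count: 0)
  'cat' -> no (count: 0)
  'jump' -> no (count: 0)
  'preview' -> YES, starts with 'pre' (count: 1)
  'play' -> no (count: 1)
  'walk' -> no (count: 1)
Total with prefix 'pre': 1

1


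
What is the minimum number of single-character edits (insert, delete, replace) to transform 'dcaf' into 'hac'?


Building DP table for s1='dcaf' (len 4) and s2='hac' (len 3):
       h  a  c
    0  1  2  3
  d 1  1  2  3
  c 2  2  2  2
  a 3  3  2  3
  f 4  4  3  3
Edit distance = dp[4][3] = 3

3


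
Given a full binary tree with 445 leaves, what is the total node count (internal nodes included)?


Leaf nodes (terminals): 445
Internal nodes = n - 1 = 445 - 1 = 444
Total = leaves + internal = 445 + 444 = 889

889


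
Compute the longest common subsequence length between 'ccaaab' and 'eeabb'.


DP table for LCS of 'ccaaab' and 'eeabb':
       e  e  a  b  b
    0  0  0  0  0  0
  c 0  0  0  0  0  0
  c 0  0  0  0  0  0
  a 0  0  0  1  1  1
  a 0  0  0  1  1  1
  a 0  0  0  1  1  1
  b 0  0  0  1  2  2
LCS: 'ab'
LCS length = 2

2


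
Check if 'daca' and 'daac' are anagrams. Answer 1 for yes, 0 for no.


Sort characters of 'daca': 'aacd'
Sort characters of 'daac': 'aacd'
Sorted forms match -> they ARE anagrams
Result: 1

1


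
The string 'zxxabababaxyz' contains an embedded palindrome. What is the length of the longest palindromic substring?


Scanning 'zxxabababaxyz' for palindromic substrings.
Substring at positions 2-10: 'xabababax'.
Check: reverse('xabababax') = 'xabababax' -> palindrome confirmed.
Neighbouring characters ('x' / 'y') break symmetry, so it cannot extend further.
No longer palindromic substring exists; longest length = 9

9


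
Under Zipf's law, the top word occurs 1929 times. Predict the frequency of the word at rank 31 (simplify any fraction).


Zipf's law: freq(rank) = f1 / rank
f1 = 1929, rank = 31
freq = 1929 / 31
GCD(1929, 31) = 1
Simplified: 1929/31

1929/31


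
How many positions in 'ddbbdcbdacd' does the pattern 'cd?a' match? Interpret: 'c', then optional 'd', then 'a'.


Pattern: cd?a means 'c', then optional 'd', then 'a'.
Scanning 'ddbbdcbdacd' position-by-position:
  Pos 0: window 'ddb' -> no
  Pos 1: window 'dbb' -> no
  Pos 2: window 'bbd' -> no
  Pos 3: window 'bdc' -> no
  Pos 4: window 'dcb' -> no
  Pos 5: window 'cbd' -> no
  Pos 6: window 'bda' -> no
  Pos 7: window 'dac' -> no
  Pos 8: window 'acd' -> no
  Pos 9: window 'cd' -> no
  Pos 10: window 'd' -> no
Total matches: 0

0


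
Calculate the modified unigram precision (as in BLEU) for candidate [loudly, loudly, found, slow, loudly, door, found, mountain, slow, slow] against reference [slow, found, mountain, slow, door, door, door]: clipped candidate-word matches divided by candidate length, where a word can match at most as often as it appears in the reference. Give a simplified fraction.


Reference word counts: {'door': 3, 'found': 1, 'mountain': 1, 'slow': 2}
Checking each candidate word (with clipping):
  'loudly' -> not in reference -> no match (matches: 0)
  'loudly' -> not in reference -> no match (matches: 0)
  'found' -> in reference (ref count 1, used 1/1) -> match (matches: 1)
  'slow' -> in reference (ref count 2, used 1/2) -> match (matches: 2)
  'loudly' -> not in reference -> no match (matches: 2)
  'door' -> in reference (ref count 3, used 1/3) -> match (matches: 3)
  'found' -> ref count 1 already used up (1/1) -> clipped, no match (matches: 3)
  'mountain' -> in reference (ref count 1, used 1/1) -> match (matches: 4)
  'slow' -> in reference (ref count 2, used 2/2) -> match (matches: 5)
  'slow' -> ref count 2 already used up (2/2) -> clipped, no match (matches: 5)
Clipped matches: 5, Candidate length: 10
Precision = 5/10 = 1/2

1/2


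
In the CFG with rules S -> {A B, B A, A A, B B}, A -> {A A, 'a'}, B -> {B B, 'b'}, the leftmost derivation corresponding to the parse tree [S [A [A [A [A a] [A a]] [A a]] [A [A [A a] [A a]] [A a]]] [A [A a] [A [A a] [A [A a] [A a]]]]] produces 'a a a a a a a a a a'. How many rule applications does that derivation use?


Every bracketed nonterminal node [X ...] in the tree is produced by exactly one rule application.
Reading the tree off as a leftmost derivation:
  Step 1: S  =>  A A   (applied S -> A A)
  Step 2: A A  =>  A A A   (applied A -> A A)
  Step 3: A A A  =>  A A A A   (applied A -> A A)
  Step 4: A A A A  =>  A A A A A   (applied A -> A A)
  Step 5: A A A A A  =>  a A A A A   (applied A -> a)
  Step 6: a A A A A  =>  a a A A A   (applied A -> a)
  Step 7: a a A A A  =>  a a a A A   (applied A -> a)
  Step 8: a a a A A  =>  a a a A A A   (applied A -> A A)
  Step 9: a a a A A A  =>  a a a A A A A   (applied A -> A A)
  Step 10: a a a A A A A  =>  a a a a A A A   (applied A -> a)
  Step 11: a a a a A A A  =>  a a a a a A A   (applied A -> a)
  Step 12: a a a a a A A  =>  a a a a a a A   (applied A -> a)
  Step 13: a a a a a a A  =>  a a a a a a A A   (applied A -> A A)
  Step 14: a a a a a a A A  =>  a a a a a a a A   (applied A -> a)
  Step 15: a a a a a a a A  =>  a a a a a a a A A   (applied A -> A A)
  Step 16: a a a a a a a A A  =>  a a a a a a a a A   (applied A -> a)
  Step 17: a a a a a a a a A  =>  a a a a a a a a A A   (applied A -> A A)
  Step 18: a a a a a a a a A A  =>  a a a a a a a a a A   (applied A -> a)
  Step 19: a a a a a a a a a A  =>  a a a a a a a a a a   (applied A -> a)
Final yield: a a a a a a a a a a
Total rewrite steps: 19

19


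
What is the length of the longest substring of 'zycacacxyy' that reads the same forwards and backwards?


Scanning 'zycacacxyy' for palindromic substrings.
Substring at positions 2-6: 'cacac'.
Check: reverse('cacac') = 'cacac' -> palindrome confirmed.
Neighbouring characters ('y' / 'x') break symmetry, so it cannot extend further.
No longer palindromic substring exists; longest length = 5

5


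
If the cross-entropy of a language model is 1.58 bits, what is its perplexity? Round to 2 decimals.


Perplexity formula: PP = 2^H
H = 1.58
PP = 2^1.58
Decompose: 2^1.58 = 2^1 * 2^0.58
2^1 = 2, 2^0.58 ~ 1.4948492
PP ~ 2 * 1.4948492 = 2.9896984
Rounded to 2 decimals: 2.99

2.99


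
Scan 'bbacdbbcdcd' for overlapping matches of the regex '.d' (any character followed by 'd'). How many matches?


Pattern: .d means any character followed by 'd'.
Scanning 'bbacdbbcdcd' position-by-position:
  Pos 0: window 'bb' -> no
  Pos 1: window 'ba' -> no
  Pos 2: window 'ac' -> no
  Pos 3: window 'cd' -> MATCH
  Pos 4: window 'db' -> no
  Pos 5: window 'bb' -> no
  Pos 6: window 'bc' -> no
  Pos 7: window 'cd' -> MATCH
  Pos 8: window 'dc' -> no
  Pos 9: window 'cd' -> MATCH
  Pos 10: window 'd' -> no
Total matches: 3

3


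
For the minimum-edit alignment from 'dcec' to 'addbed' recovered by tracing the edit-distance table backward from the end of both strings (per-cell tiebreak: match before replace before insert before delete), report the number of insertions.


Edit distance = 4. Backtracking from cell (4, 6) with preference match > replace > insert > delete,
then listing the resulting alignment 'dcec' -> 'addbed' left to right:
  Step 1: insert 'a' [insertion #1]
  Step 2: insert 'd' [insertion #2]
  Step 3: keep 'd'
  Step 4: replace c->b
  Step 5: keep 'e'
  Step 6: replace c->d
Total insertions: 2

2


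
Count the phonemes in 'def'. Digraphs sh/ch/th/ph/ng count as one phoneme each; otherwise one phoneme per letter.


Parsing 'def' greedily, digraphs first:
  'd' -> consonant phoneme (phonemes so far: 1)
  'e' -> vowel phoneme (phonemes so far: 2)
  'f' -> consonant phoneme (phonemes so far: 3)
Total phonemes: 3

3


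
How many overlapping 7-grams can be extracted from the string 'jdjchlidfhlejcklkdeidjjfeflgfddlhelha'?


String 'jdjchlidfhlejcklkdeidjjfeflgfddlhelha' has length L = 37.
Number of overlapping n-grams = L - n + 1
Substituting: 37 - 7 + 1 = 31

31


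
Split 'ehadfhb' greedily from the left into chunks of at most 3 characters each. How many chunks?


'ehadfhb' has 7 characters.
Chunking with max size 3:
  Chunk 1: 'eha' (positions 0-2)
  Chunk 2: 'dfh' (positions 3-5)
  Chunk 3: 'b' (positions 6-6)
Total chunks: ceil(7 / 3) = 3

3


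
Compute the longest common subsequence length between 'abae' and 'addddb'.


DP table for LCS of 'abae' and 'addddb':
       a  d  d  d  d  b
    0  0  0  0  0  0  0
  a 0  1  1  1  1  1  1
  b 0  1  1  1  1  1  2
  a 0  1  1  1  1  1  2
  e 0  1  1  1  1  1  2
LCS: 'ab'
LCS length = 2

2


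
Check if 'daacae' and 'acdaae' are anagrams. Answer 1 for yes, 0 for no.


Sort characters of 'daacae': 'aaacde'
Sort characters of 'acdaae': 'aaacde'
Sorted forms match -> they ARE anagrams
Result: 1

1


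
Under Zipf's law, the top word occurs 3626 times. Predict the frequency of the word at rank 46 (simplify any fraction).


Zipf's law: freq(rank) = f1 / rank
f1 = 3626, rank = 46
freq = 3626 / 46
GCD(3626, 46) = 2
Simplified: 1813/23

1813/23


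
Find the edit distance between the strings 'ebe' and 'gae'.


Building DP table for s1='ebe' (len 3) and s2='gae' (len 3):
       g  a  e
    0  1  2  3
  e 1  1  2  2
  b 2  2  2  3
  e 3  3  3  2
Edit distance = dp[3][3] = 2

2


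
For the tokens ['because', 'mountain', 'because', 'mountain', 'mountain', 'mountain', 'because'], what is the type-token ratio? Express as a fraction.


Tokens: 7
Unique types: ('because', 'mountain') = 2
TTR = 2/7
Already in lowest terms.

2/7


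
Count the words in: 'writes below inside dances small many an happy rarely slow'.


Counting words by splitting on spaces:
  Word 1: 'writes'
  Word 2: 'below'
  Word 3: 'inside'
  Word 4: 'dances'
  Word 5: 'small'
  Word 6: 'many'
  Word 7: 'an'
  Word 8: 'happy'
  Word 9: 'rarely'
  Word 10: 'slow'
Total words: 10

10


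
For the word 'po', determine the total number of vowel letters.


Scanning each character of 'po':
  Position 1: 'p' -> consonant (running count: 0)
  Position 2: 'o' -> vowel (running count: 1)
Total vowels: 1

1


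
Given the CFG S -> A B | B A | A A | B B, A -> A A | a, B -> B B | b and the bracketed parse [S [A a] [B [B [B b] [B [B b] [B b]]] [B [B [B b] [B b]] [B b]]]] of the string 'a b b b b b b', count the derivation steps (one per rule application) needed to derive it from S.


Every bracketed nonterminal node [X ...] in the tree is produced by exactly one rule application.
Reading the tree off as a leftmost derivation:
  Step 1: S  =>  A B   (applied S -> A B)
  Step 2: A B  =>  a B   (applied A -> a)
  Step 3: a B  =>  a B B   (applied B -> B B)
  Step 4: a B B  =>  a B B B   (applied B -> B B)
  Step 5: a B B B  =>  a b B B   (applied B -> b)
  Step 6: a b B B  =>  a b B B B   (applied B -> B B)
  Step 7: a b B B B  =>  a b b B B   (applied B -> b)
  Step 8: a b b B B  =>  a b b b B   (applied B -> b)
  Step 9: a b b b B  =>  a b b b B B   (applied B -> B B)
  Step 10: a b b b B B  =>  a b b b B B B   (applied B -> B B)
  Step 11: a b b b B B B  =>  a b b b b B B   (applied B -> b)
  Step 12: a b b b b B B  =>  a b b b b b B   (applied B -> b)
  Step 13: a b b b b b B  =>  a b b b b b b   (applied B -> b)
Final yield: a b b b b b b
Total rewrite steps: 13

13


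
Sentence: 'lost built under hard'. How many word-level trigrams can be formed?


Word trigrams from [4] words:
  Trigram 1: (lost built under)
  Trigram 2: (built under hard)
Total word trigrams: 4 - 2 = 2

2


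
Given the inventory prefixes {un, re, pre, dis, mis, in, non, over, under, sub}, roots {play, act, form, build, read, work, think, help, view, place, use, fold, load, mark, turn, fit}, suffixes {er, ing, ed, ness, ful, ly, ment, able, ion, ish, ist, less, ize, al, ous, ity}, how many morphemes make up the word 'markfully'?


Segmenting 'markfully' against the inventory:
  'mark' -> root (morpheme 1)
  'ful' -> suffix (morpheme 2)
  'ly' -> suffix (morpheme 3)
Total morphemes: 3

3


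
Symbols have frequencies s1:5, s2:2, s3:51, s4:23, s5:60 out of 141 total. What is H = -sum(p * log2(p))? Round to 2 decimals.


Computing entropy H = -sum(p_i * log2(p_i)):
  s1: p = 5/141 = 0.0355, -p*log2(p) = 0.1708
  s2: p = 2/141 = 0.0142, -p*log2(p) = 0.0871
  s3: p = 51/141 = 0.3617, -p*log2(p) = 0.5307
  s4: p = 23/141 = 0.1631, -p*log2(p) = 0.4267
  s5: p = 60/141 = 0.4255, -p*log2(p) = 0.5245
H = sum of terms = 1.7398
Rounded to 2 decimals: 1.74

1.74


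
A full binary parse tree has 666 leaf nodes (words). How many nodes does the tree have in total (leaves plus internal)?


Leaf nodes (terminals): 666
Internal nodes = n - 1 = 666 - 1 = 665
Total = leaves + internal = 666 + 665 = 1331

1331


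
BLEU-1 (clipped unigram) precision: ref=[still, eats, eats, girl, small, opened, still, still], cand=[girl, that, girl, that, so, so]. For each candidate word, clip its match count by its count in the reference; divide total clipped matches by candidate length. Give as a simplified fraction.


Reference word counts: {'eats': 2, 'girl': 1, 'opened': 1, 'small': 1, 'still': 3}
Checking each candidate word (with clipping):
  'girl' -> in reference (ref count 1, used 1/1) -> match (matches: 1)
  'that' -> not in reference -> no match (matches: 1)
  'girl' -> ref count 1 already used up (1/1) -> clipped, no match (matches: 1)
  'that' -> not in reference -> no match (matches: 1)
  'so' -> not in reference -> no match (matches: 1)
  'so' -> not in reference -> no match (matches: 1)
Clipped matches: 1, Candidate length: 6
Precision = 1/6

1/6


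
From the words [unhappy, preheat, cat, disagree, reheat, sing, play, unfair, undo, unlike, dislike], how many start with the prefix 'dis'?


Checking each word for prefix 'dis':
  'unhappy' -> no (count: 0)
  'preheat' -> no (count: 0)
  'cat' -> no (count: 0)
  'disagree' -> YES, starts with 'dis' (count: 1)
  'reheat' -> no (count: 1)
  'sing' -> no (count: 1)
  'play' -> no (count: 1)
  'unfair' -> no (count: 1)
  'undo' -> no (count: 1)
  'unlike' -> no (count: 1)
  'dislike' -> YES, starts with 'dis' (count: 2)
Total with prefix 'dis': 2

2


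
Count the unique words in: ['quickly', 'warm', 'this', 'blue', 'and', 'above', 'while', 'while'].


Listing all tokens and tracking unique types:
  Token 1: 'quickly' -> NEW (unique so far: 1)
  Token 2: 'warm' -> NEW (unique so far: 2)
  Token 3: 'this' -> NEW (unique so far: 3)
  Token 4: 'blue' -> NEW (unique so far: 4)
  Token 5: 'and' -> NEW (unique so far: 5)
  Token 6: 'above' -> NEW (unique so far: 6)
  Token 7: 'while' -> NEW (unique so far: 7)
  Token 8: 'while' -> duplicate (unique so far: 7)
Unique types: ('above', 'and', 'blue', 'quickly', 'this', 'warm', 'while')
Vocabulary size: 7

7


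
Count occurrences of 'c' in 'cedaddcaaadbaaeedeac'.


Scanning 'cedaddcaaadbaaeedeac' for 'c':
  Position 0: 'c' -> MATCH (count: 1)
  Position 6: 'c' -> MATCH (count: 2)
  Position 19: 'c' -> MATCH (count: 3)
Total occurrences of 'c': 3

3


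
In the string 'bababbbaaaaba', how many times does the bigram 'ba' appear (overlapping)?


Scanning 'bababbbaaaaba' for bigram 'ba':
  Position 0: 'ba' -> MATCH
  Position 1: 'ab' -> no
  Position 2: 'ba' -> MATCH
  Position 3: 'ab' -> no
  Position 4: 'bb' -> no
  Position 5: 'bb' -> no
  Position 6: 'ba' -> MATCH
  Position 7: 'aa' -> no
  Position 8: 'aa' -> no
  Position 9: 'aa' -> no
  Position 10: 'ab' -> no
  Position 11: 'ba' -> MATCH
Total matches: 4

4


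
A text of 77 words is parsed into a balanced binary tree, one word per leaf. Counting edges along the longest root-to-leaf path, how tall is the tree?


In a balanced binary tree with n leaves the deepest leaf is ceil(log2(n)) edges below the root.
log2(77) = 6.2668
ceil(6.2668) = 7
height (edges) = 7

7


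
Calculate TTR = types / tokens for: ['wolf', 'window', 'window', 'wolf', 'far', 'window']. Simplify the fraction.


Tokens: 6
Unique types: ('far', 'window', 'wolf') = 3
TTR = 3/6
Simplify: divide both by 3 -> 1/2
TTR = 1/2

1/2


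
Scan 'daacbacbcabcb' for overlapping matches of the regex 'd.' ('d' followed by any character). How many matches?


Pattern: d. means 'd' followed by any character.
Scanning 'daacbacbcabcb' position-by-position:
  Pos 0: window 'da' -> MATCH
  Pos 1: window 'aa' -> no
  Pos 2: window 'ac' -> no
  Pos 3: window 'cb' -> no
  Pos 4: window 'ba' -> no
  Pos 5: window 'ac' -> no
  Pos 6: window 'cb' -> no
  Pos 7: window 'bc' -> no
  Pos 8: window 'ca' -> no
  Pos 9: window 'ab' -> no
  Pos 10: window 'bc' -> no
  Pos 11: window 'cb' -> no
  Pos 12: window 'b' -> no
Total matches: 1

1


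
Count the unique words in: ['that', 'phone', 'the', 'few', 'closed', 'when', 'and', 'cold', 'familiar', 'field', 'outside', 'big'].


Listing all tokens and tracking unique types:
  Token 1: 'that' -> NEW (unique so far: 1)
  Token 2: 'phone' -> NEW (unique so far: 2)
  Token 3: 'the' -> NEW (unique so far: 3)
  Token 4: 'few' -> NEW (unique so far: 4)
  Token 5: 'closed' -> NEW (unique so far: 5)
  Token 6: 'when' -> NEW (unique so far: 6)
  Token 7: 'and' -> NEW (unique so far: 7)
  Token 8: 'cold' -> NEW (unique so far: 8)
  Token 9: 'familiar' -> NEW (unique so far: 9)
  Token 10: 'field' -> NEW (unique so far: 10)
  Token 11: 'outside' -> NEW (unique so far: 11)
  Token 12: 'big' -> NEW (unique so far: 12)
Unique types: ('and', 'big', 'closed', 'cold', 'familiar', 'few', 'field', 'outside', 'phone', 'that', 'the', 'when')
Vocabulary size: 12

12


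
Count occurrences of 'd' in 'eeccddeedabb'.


Scanning 'eeccddeedabb' for 'd':
  Position 4: 'd' -> MATCH (count: 1)
  Position 5: 'd' -> MATCH (count: 2)
  Position 8: 'd' -> MATCH (count: 3)
Total occurrences of 'd': 3

3


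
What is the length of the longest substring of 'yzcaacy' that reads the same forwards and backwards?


Scanning 'yzcaacy' for palindromic substrings.
Substring at positions 2-5: 'caac'.
Check: reverse('caac') = 'caac' -> palindrome confirmed.
Neighbouring characters ('z' / 'y') break symmetry, so it cannot extend further.
No longer palindromic substring exists; longest length = 4

4


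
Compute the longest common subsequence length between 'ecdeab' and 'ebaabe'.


DP table for LCS of 'ecdeab' and 'ebaabe':
       e  b  a  a  b  e
    0  0  0  0  0  0  0
  e 0  1  1  1  1  1  1
  c 0  1  1  1  1  1  1
  d 0  1  1  1  1  1  1
  e 0  1  1  1  1  1  2
  a 0  1  1  2  2  2  2
  b 0  1  2  2  2  3  3
LCS: 'eab'
LCS length = 3

3


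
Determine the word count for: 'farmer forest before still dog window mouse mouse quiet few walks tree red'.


Counting words by splitting on spaces:
  Word 1: 'farmer'
  Word 2: 'forest'
  Word 3: 'before'
  Word 4: 'still'
  Word 5: 'dog'
  Word 6: 'window'
  Word 7: 'mouse'
  Word 8: 'mouse'
  Word 9: 'quiet'
  Word 10: 'few'
  Word 11: 'walks'
  Word 12: 'tree'
  Word 13: 'red'
Total words: 13

13


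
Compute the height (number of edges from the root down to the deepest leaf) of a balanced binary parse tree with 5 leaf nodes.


In a balanced binary tree with n leaves the deepest leaf is ceil(log2(n)) edges below the root.
log2(5) = 2.3219
ceil(2.3219) = 3
height (edges) = 3

3


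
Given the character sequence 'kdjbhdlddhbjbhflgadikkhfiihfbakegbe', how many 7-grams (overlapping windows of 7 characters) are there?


String 'kdjbhdlddhbjbhflgadikkhfiihfbakegbe' has length L = 35.
Number of overlapping n-grams = L - n + 1
Substituting: 35 - 7 + 1 = 29

29


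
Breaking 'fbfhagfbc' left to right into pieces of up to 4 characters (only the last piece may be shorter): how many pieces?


'fbfhagfbc' has 9 characters.
Chunking with max size 4:
  Chunk 1: 'fbfh' (positions 0-3)
  Chunk 2: 'agfb' (positions 4-7)
  Chunk 3: 'c' (positions 8-8)
Total chunks: ceil(9 / 4) = 3

3


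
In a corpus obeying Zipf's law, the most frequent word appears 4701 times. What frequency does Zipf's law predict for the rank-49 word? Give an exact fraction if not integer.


Zipf's law: freq(rank) = f1 / rank
f1 = 4701, rank = 49
freq = 4701 / 49
GCD(4701, 49) = 1
Simplified: 4701/49

4701/49


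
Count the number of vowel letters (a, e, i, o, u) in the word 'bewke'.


Scanning each character of 'bewke':
  Position 1: 'b' -> consonant (running count: 0)
  Position 2: 'e' -> vowel (running count: 1)
  Position 3: 'w' -> consonant (running count: 1)
  Position 4: 'k' -> consonant (running count: 1)
  Position 5: 'e' -> vowel (running count: 2)
Total vowels: 2

2


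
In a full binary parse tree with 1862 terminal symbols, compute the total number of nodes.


Leaf nodes (terminals): 1862
Internal nodes = n - 1 = 1862 - 1 = 1861
Total = leaves + internal = 1862 + 1861 = 3723

3723


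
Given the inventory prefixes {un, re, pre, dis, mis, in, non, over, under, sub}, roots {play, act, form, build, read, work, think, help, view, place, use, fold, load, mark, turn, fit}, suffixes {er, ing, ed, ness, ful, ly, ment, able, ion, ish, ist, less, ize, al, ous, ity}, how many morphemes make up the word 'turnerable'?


Segmenting 'turnerable' against the inventory:
  'turn' -> root (morpheme 1)
  'er' -> suffix (morpheme 2)
  'able' -> suffix (morpheme 3)
Total morphemes: 3

3


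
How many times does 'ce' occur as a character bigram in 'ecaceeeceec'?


Scanning 'ecaceeeceec' for bigram 'ce':
  Position 0: 'ec' -> no
  Position 1: 'ca' -> no
  Position 2: 'ac' -> no
  Position 3: 'ce' -> MATCH
  Position 4: 'ee' -> no
  Position 5: 'ee' -> no
  Position 6: 'ec' -> no
  Position 7: 'ce' -> MATCH
  Position 8: 'ee' -> no
  Position 9: 'ec' -> no
Total matches: 2

2


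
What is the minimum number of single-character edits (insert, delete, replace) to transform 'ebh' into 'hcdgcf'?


Building DP table for s1='ebh' (len 3) and s2='hcdgcf' (len 6):
       h  c  d  g  c  f
    0  1  2  3  4  5  6
  e 1  1  2  3  4  5  6
  b 2  2  2  3  4  5  6
  h 3  2  3  3  4  5  6
Edit distance = dp[3][6] = 6

6


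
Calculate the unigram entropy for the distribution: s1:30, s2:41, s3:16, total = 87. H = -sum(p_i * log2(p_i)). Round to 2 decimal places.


Computing entropy H = -sum(p_i * log2(p_i)):
  s1: p = 30/87 = 0.3448, -p*log2(p) = 0.5297
  s2: p = 41/87 = 0.4713, -p*log2(p) = 0.5115
  s3: p = 16/87 = 0.1839, -p*log2(p) = 0.4493
H = sum of terms = 1.4905
Rounded to 2 decimals: 1.49

1.49


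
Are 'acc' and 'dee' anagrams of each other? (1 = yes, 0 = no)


Sort characters of 'acc': 'acc'
Sort characters of 'dee': 'dee'
Sorted forms differ -> they are NOT anagrams
Result: 0

0


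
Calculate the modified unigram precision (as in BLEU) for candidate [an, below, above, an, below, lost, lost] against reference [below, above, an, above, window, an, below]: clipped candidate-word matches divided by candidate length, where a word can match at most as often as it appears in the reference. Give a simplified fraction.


Reference word counts: {'above': 2, 'an': 2, 'below': 2, 'window': 1}
Checking each candidate word (with clipping):
  'an' -> in reference (ref count 2, used 1/2) -> match (matches: 1)
  'below' -> in reference (ref count 2, used 1/2) -> match (matches: 2)
  'above' -> in reference (ref count 2, used 1/2) -> match (matches: 3)
  'an' -> in reference (ref count 2, used 2/2) -> match (matches: 4)
  'below' -> in reference (ref count 2, used 2/2) -> match (matches: 5)
  'lost' -> not in reference -> no match (matches: 5)
  'lost' -> not in reference -> no match (matches: 5)
Clipped matches: 5, Candidate length: 7
Precision = 5/7

5/7


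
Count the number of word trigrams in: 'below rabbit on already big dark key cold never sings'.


Word trigrams from [10] words:
  Trigram 1: (below rabbit on)
  Trigram 2: (rabbit on already)
  Trigram 3: (on already big)
  Trigram 4: (already big dark)
  Trigram 5: (big dark key)
  Trigram 6: (dark key cold)
  Trigram 7: (key cold never)
  Trigram 8: (cold never sings)
Total word trigrams: 10 - 2 = 8

8


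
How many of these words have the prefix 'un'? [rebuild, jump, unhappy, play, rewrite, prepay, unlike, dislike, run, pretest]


Checking each word for prefix 'un':
  'rebuild' -> no (count: 0)
  'jump' -> no (count: 0)
  'unhappy' -> YES, starts with 'un' (count: 1)
  'play' -> no (count: 1)
  'rewrite' -> no (count: 1)
  'prepay' -> no (count: 1)
  'unlike' -> YES, starts with 'un' (count: 2)
  'dislike' -> no (count: 2)
  'run' -> no (count: 2)
  'pretest' -> no (count: 2)
Total with prefix 'un': 2

2


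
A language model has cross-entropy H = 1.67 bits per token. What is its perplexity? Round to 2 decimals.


Perplexity formula: PP = 2^H
H = 1.67
PP = 2^1.67
Decompose: 2^1.67 = 2^1 * 2^0.67
2^1 = 2, 2^0.67 ~ 1.5910730
PP ~ 2 * 1.5910730 = 3.1821460
Rounded to 2 decimals: 3.18

3.18


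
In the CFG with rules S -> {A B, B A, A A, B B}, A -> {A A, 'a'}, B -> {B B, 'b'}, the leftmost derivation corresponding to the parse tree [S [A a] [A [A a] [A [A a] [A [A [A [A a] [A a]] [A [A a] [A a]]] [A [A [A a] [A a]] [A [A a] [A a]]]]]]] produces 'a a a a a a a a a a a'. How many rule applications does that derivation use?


Every bracketed nonterminal node [X ...] in the tree is produced by exactly one rule application.
Reading the tree off as a leftmost derivation:
  Step 1: S  =>  A A   (applied S -> A A)
  Step 2: A A  =>  a A   (applied A -> a)
  Step 3: a A  =>  a A A   (applied A -> A A)
  Step 4: a A A  =>  a a A   (applied A -> a)
  Step 5: a a A  =>  a a A A   (applied A -> A A)
  Step 6: a a A A  =>  a a a A   (applied A -> a)
  Step 7: a a a A  =>  a a a A A   (applied A -> A A)
  Step 8: a a a A A  =>  a a a A A A   (applied A -> A A)
  Step 9: a a a A A A  =>  a a a A A A A   (applied A -> A A)
  Step 10: a a a A A A A  =>  a a a a A A A   (applied A -> a)
  Step 11: a a a a A A A  =>  a a a a a A A   (applied A -> a)
  Step 12: a a a a a A A  =>  a a a a a A A A   (applied A -> A A)
  Step 13: a a a a a A A A  =>  a a a a a a A A   (applied A -> a)
  Step 14: a a a a a a A A  =>  a a a a a a a A   (applied A -> a)
  Step 15: a a a a a a a A  =>  a a a a a a a A A   (applied A -> A A)
  Step 16: a a a a a a a A A  =>  a a a a a a a A A A   (applied A -> A A)
  Step 17: a a a a a a a A A A  =>  a a a a a a a a A A   (applied A -> a)
  Step 18: a a a a a a a a A A  =>  a a a a a a a a a A   (applied A -> a)
  Step 19: a a a a a a a a a A  =>  a a a a a a a a a A A   (applied A -> A A)
  Step 20: a a a a a a a a a A A  =>  a a a a a a a a a a A   (applied A -> a)
  Step 21: a a a a a a a a a a A  =>  a a a a a a a a a a a   (applied A -> a)
Final yield: a a a a a a a a a a a
Total rewrite steps: 21

21


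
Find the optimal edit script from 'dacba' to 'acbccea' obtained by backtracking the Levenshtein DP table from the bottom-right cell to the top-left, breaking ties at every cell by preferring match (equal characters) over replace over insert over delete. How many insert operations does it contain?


Edit distance = 4. Backtracking from cell (5, 7) with preference match > replace > insert > delete,
then listing the resulting alignment 'dacba' -> 'acbccea' left to right:
  Step 1: delete 'd'
  Step 2: keep 'a'
  Step 3: keep 'c'
  Step 4: keep 'b'
  Step 5: insert 'c' [insertion #1]
  Step 6: insert 'c' [insertion #2]
  Step 7: insert 'e' [insertion #3]
  Step 8: keep 'a'
Total insertions: 3

3


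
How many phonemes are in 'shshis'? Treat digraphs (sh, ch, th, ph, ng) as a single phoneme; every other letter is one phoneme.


Parsing 'shshis' greedily, digraphs first:
  'sh' -> digraph (1 consonant phoneme) (phonemes so far: 1)
  'sh' -> digraph (1 consonant phoneme) (phonemes so far: 2)
  'i' -> vowel phoneme (phonemes so far: 3)
  's' -> consonant phoneme (phonemes so far: 4)
Total phonemes: 4

4


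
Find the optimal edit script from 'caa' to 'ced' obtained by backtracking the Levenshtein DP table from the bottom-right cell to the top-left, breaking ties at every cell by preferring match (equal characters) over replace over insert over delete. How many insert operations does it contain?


Edit distance = 2. Backtracking from cell (3, 3) with preference match > replace > insert > delete,
then listing the resulting alignment 'caa' -> 'ced' left to right:
  Step 1: keep 'c'
  Step 2: replace a->e
  Step 3: replace a->d
Total insertions: 0

0


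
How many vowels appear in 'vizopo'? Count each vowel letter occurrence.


Scanning each character of 'vizopo':
  Position 1: 'v' -> consonant (running count: 0)
  Position 2: 'i' -> vowel (running count: 1)
  Position 3: 'z' -> consonant (running count: 1)
  Position 4: 'o' -> vowel (running count: 2)
  Position 5: 'p' -> consonant (running count: 2)
  Position 6: 'o' -> vowel (running count: 3)
Total vowels: 3

3


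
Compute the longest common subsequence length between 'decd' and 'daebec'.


DP table for LCS of 'decd' and 'daebec':
       d  a  e  b  e  c
    0  0  0  0  0  0  0
  d 0  1  1  1  1  1  1
  e 0  1  1  2  2  2  2
  c 0  1  1  2  2  2  3
  d 0  1  1  2  2  2  3
LCS: 'dec'
LCS length = 3

3


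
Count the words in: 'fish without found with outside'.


Counting words by splitting on spaces:
  Word 1: 'fish'
  Word 2: 'without'
  Word 3: 'found'
  Word 4: 'with'
  Word 5: 'outside'
Total words: 5

5


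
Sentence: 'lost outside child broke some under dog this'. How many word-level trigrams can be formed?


Word trigrams from [8] words:
  Trigram 1: (lost outside child)
  Trigram 2: (outside child broke)
  Trigram 3: (child broke some)
  Trigram 4: (broke some under)
  Trigram 5: (some under dog)
  Trigram 6: (under dog this)
Total word trigrams: 8 - 2 = 6

6


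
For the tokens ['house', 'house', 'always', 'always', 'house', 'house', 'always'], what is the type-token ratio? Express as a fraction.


Tokens: 7
Unique types: ('always', 'house') = 2
TTR = 2/7
Already in lowest terms.

2/7


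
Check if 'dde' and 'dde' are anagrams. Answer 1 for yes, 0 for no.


Sort characters of 'dde': 'dde'
Sort characters of 'dde': 'dde'
Sorted forms match -> they ARE anagrams
Result: 1

1


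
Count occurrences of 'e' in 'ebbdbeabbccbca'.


Scanning 'ebbdbeabbccbca' for 'e':
  Position 0: 'e' -> MATCH (count: 1)
  Position 5: 'e' -> MATCH (count: 2)
Total occurrences of 'e': 2

2


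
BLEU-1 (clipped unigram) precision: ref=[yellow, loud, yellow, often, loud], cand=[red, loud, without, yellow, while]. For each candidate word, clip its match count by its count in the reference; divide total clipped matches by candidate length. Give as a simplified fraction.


Reference word counts: {'loud': 2, 'often': 1, 'yellow': 2}
Checking each candidate word (with clipping):
  'red' -> not in reference -> no match (matches: 0)
  'loud' -> in reference (ref count 2, used 1/2) -> match (matches: 1)
  'without' -> not in reference -> no match (matches: 1)
  'yellow' -> in reference (ref count 2, used 1/2) -> match (matches: 2)
  'while' -> not in reference -> no match (matches: 2)
Clipped matches: 2, Candidate length: 5
Precision = 2/5

2/5


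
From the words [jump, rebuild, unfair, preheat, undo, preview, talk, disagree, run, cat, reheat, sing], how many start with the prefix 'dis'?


Checking each word for prefix 'dis':
  'jump' -> no (count: 0)
  'rebuild' -> no (count: 0)
  'unfair' -> no (count: 0)
  'preheat' -> no (count: 0)
  'undo' -> no (count: 0)
  'preview' -> no (count: 0)
  'talk' -> no (count: 0)
  'disagree' -> YES, starts with 'dis' (count: 1)
  'run' -> no (count: 1)
  'cat' -> no (count: 1)
  'reheat' -> no (count: 1)
  'sing' -> no (count: 1)
Total with prefix 'dis': 1

1


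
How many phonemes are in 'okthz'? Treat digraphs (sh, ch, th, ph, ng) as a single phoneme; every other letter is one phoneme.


Parsing 'okthz' greedily, digraphs first:
  'o' -> vowel phoneme (phonemes so far: 1)
  'k' -> consonant phoneme (phonemes so far: 2)
  'th' -> digraph (1 consonant phoneme) (phonemes so far: 3)
  'z' -> consonant phoneme (phonemes so far: 4)
Total phonemes: 4

4


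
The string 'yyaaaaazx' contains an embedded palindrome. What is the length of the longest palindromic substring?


Scanning 'yyaaaaazx' for palindromic substrings.
Substring at positions 2-6: 'aaaaa'.
Check: reverse('aaaaa') = 'aaaaa' -> palindrome confirmed.
Neighbouring characters ('y' / 'z') break symmetry, so it cannot extend further.
No longer palindromic substring exists; longest length = 5

5


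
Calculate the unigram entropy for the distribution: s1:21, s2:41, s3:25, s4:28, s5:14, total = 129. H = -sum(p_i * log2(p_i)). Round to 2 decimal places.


Computing entropy H = -sum(p_i * log2(p_i)):
  s1: p = 21/129 = 0.1628, -p*log2(p) = 0.4263
  s2: p = 41/129 = 0.3178, -p*log2(p) = 0.5256
  s3: p = 25/129 = 0.1938, -p*log2(p) = 0.4588
  s4: p = 28/129 = 0.2171, -p*log2(p) = 0.4784
  s5: p = 14/129 = 0.1085, -p*log2(p) = 0.3477
H = sum of terms = 2.2368
Rounded to 2 decimals: 2.24

2.24


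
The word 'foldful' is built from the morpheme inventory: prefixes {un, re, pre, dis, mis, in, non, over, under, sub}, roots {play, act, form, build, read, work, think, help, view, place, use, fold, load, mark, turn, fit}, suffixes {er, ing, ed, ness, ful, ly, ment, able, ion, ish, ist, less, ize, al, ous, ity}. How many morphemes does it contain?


Segmenting 'foldful' against the inventory:
  'fold' -> root (morpheme 1)
  'ful' -> suffix (morpheme 2)
Total morphemes: 2

2


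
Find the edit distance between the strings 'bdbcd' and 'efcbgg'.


Building DP table for s1='bdbcd' (len 5) and s2='efcbgg' (len 6):
       e  f  c  b  g  g
    0  1  2  3  4  5  6
  b 1  1  2  3  3  4  5
  d 2  2  2  3  4  4  5
  b 3  3  3  3  3  4  5
  c 4  4  4  3  4  4  5
  d 5  5  5  4  4  5  5
Edit distance = dp[5][6] = 5

5


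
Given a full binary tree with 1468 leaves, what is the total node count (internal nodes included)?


Leaf nodes (terminals): 1468
Internal nodes = n - 1 = 1468 - 1 = 1467
Total = leaves + internal = 1468 + 1467 = 2935

2935


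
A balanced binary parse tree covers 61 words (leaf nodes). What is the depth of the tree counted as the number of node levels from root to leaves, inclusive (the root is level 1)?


In a balanced binary tree with n leaves the deepest leaf is ceil(log2(n)) edges below the root,
so counting node levels inclusive of root and leaves gives ceil(log2(n)) + 1 levels.
log2(61) = 5.9307
ceil(5.9307) = 6
levels = 6 + 1 = 7

7
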